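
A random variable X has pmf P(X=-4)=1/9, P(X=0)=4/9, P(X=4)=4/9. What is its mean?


E[X] = sum(x * P(x))
= -4*1/9 + 0*4/9 + 4*4/9
= 4/3

4/3


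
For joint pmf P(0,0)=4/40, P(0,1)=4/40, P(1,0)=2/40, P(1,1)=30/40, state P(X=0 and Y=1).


Read from table: P(X=0, Y=1) = 4/40 = 1/10

1/10


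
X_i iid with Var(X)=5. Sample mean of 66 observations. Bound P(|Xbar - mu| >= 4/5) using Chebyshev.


Var(Xbar) = Var(X)/n = 5/66
Chebyshev: P(|Xbar-mu| >= 4/5) <= Var(Xbar)/(4/5)^2 = (5/66)/(16/25) = 125/1056

125/1056


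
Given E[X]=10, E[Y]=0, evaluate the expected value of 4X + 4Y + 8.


E[4X + 4Y + 8] = 4*E[X] + 4*E[Y] + 8
= (4)*(10) + (4)*(0) + (8)
= 40 + 0 + 8 = 48

48


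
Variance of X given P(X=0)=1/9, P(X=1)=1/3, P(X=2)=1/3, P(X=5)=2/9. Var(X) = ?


E[X] = 19/9, E[X^2] = 65/9
Var(X) = E[X^2] - (E[X])^2 = 65/9 - (19/9)^2 = 224/81

224/81


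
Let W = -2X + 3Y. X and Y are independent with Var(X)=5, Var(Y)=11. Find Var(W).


Independence => Cov(X,Y)=0
Var(-2X + 3Y) = (-2)^2*Var(X) + 3^2*Var(Y)
= 4*5 + 9*11 = 119

119


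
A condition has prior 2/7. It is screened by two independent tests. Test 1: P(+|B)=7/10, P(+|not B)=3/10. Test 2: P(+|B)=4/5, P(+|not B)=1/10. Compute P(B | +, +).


After test 1: P(+) = 7/10*2/7 + 3/10*5/7 = 29/70
P(B|+) = (1/5)/(29/70) = 14/29
After test 2 (use post1 as new prior): P(+) = 4/5*14/29 + 1/10*15/29 = 127/290
P(B|+,+) = (56/145)/(127/290) = 112/127

112/127


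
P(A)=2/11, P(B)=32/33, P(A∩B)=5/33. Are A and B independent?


P(A)*P(B) = 2/11*32/33 = 64/363
P(A∩B) = 5/33 != 64/363, so not independent

No, A and B are not independent


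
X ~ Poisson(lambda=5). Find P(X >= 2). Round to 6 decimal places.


P(X>=2) = 1 - P(X<=1) = 1 - (e^(-5)*5^0/0! + e^(-5)*5^1/1!)
≈ 1 - (0.0067379470 + 0.0336897350)
= 1 - 0.0404276820 = 0.9595723180
≈ 0.959572

0.959572


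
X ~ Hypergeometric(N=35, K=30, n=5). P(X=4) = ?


P(X=4) = C(30,4)*C(5,1) / C(35,5)
= 27405*5 / 324632
= 137025/324632 = 19575/46376

19575/46376


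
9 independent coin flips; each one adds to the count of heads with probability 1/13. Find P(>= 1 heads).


P(at least one) = 1 - P(none)
P(none) = (1 - 1/13)^9 = (12/13)^9 = 5159780352/10604499373
P(at least one) = 1 - 5159780352/10604499373 = 5444719021/10604499373

5444719021/10604499373


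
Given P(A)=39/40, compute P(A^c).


P(A') = 1 - P(A) = 1 - 39/40 = 1/40

1/40


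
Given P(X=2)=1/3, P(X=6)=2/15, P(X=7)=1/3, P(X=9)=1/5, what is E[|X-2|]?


E[|X-2|] = sum(g(x)*P(x))
= 0*1/3 + 4*2/15 + 5*1/3 + 7*1/5
= 18/5

18/5


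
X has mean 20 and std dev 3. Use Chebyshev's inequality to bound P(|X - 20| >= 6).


k = 6/3 = 2
Chebyshev: P(|X-mu| >= k*sigma) <= 1/k^2 = 1/2^2 = 1/4

1/4


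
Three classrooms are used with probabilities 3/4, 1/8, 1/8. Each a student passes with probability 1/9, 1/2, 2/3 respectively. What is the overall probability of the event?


P(A) = P(A|B1)P(B1) + P(A|B2)P(B2) + P(A|B3)P(B3)
= 1/9*3/4 + 1/2*1/8 + 2/3*1/8
= 1/12 + 1/16 + 1/12 = 11/48

11/48


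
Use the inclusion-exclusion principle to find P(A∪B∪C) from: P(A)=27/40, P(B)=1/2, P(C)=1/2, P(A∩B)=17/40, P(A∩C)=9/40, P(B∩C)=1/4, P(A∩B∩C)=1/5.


P(A∪B∪C) = P(A)+P(B)+P(C) - P(AB)-P(AC)-P(BC) + P(ABC)
= 27/40+1/2+1/2 - 17/40-9/40-1/4 + 1/5
= 39/40

39/40


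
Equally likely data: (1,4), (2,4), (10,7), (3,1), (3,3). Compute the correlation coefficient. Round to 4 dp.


Cov(X,Y) = 4.3600, Var(X) = 10.1600, Var(Y) = 3.7600
rho = Cov/(sqrt(VarX)*sqrt(VarY)) = 0.7054

0.7054


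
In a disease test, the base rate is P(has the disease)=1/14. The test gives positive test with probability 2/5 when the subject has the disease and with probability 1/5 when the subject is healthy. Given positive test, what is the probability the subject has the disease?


P(A) = P(A|B)P(B) + P(A|B')P(B') = 2/5*1/14 + 1/5*13/14 = 3/14
P(B|A) = P(A|B)P(B)/P(A) = (1/35)/(3/14) = 2/15

2/15


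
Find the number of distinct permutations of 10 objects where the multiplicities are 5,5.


10! = 3628800
Denominator: 5!=120 * 5!=120
Coefficient = 3628800 / 14400 = 252

252


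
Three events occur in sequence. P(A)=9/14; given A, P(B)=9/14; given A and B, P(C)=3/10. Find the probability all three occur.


P(A∩B∩C) = P(A) * P(B|A) * P(C|A∩B)
= 9/14 * 9/14 * 3/10
= 81/196 * 3/10 = 243/1960

243/1960


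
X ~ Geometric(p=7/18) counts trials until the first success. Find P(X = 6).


P(X=6) = (1-p)^5 * p = (11/18)^5 * 7/18
= 161051/1889568 * 7/18 = 1127357/34012224

1127357/34012224


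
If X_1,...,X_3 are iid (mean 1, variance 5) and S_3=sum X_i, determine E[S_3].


E[S_n] = n*E[X_1] = 3*1 = 3

3


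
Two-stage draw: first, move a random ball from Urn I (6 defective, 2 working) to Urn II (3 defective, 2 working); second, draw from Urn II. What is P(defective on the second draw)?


P(transfer defective) = 6/8 = 3/4; P(transfer working) = 1/4
If defective transferred: Urn II has 4 defective of 6, so P(defective|defective moved) = 2/3
If working transferred: Urn II has 3 defective of 6, so P(defective|working moved) = 1/2
By total probability: P(defective) = 3/4*2/3 + 1/4*1/2 = 5/8

5/8


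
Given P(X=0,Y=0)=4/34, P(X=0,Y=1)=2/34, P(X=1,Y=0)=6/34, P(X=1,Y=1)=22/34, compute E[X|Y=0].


P(Y=0) = 10/34
E[X|Y=0] = (0*4 + 1*6)/10 = 6/10 = 3/5

3/5


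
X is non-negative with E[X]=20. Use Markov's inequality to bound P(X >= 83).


Markov: P(X >= a) <= E[X]/a
P(X >= 83) <= 20/83

20/83


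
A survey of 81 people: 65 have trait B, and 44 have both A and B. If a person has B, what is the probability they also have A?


P(A|B) = P(A∩B)/P(B) = (44/81)/(65/81) = 44/65

44/65


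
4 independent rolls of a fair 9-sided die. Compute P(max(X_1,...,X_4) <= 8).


P(max <= 8) = P(all X_i <= 8) = (P(X_1 <= 8))^4
= (8/9)^4 = 4096/6561

4096/6561


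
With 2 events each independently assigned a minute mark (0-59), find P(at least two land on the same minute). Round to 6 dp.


P(all different) = prod((60-i)/60 for i=0..1) = 0.983333
P(at least one match) = 1 - 0.983333 = 0.016667

0.016667


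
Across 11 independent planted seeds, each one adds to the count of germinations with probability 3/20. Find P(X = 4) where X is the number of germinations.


P(X=4) = C(11,4) * p^4 * (1-p)^7
= 330 * 81/160000 * 410338673/1280000000
= 1096835272929/20480000000000

1096835272929/20480000000000


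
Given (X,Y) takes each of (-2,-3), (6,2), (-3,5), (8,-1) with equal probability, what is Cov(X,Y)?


E[X]=9/4, E[Y]=3/4, E[XY]=-5/4
Cov(X,Y) = E[XY] - E[X]E[Y] = -5/4 - 9/4*3/4 = -47/16

-47/16


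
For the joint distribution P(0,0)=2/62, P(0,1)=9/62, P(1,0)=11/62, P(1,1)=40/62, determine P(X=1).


P(X=1) = P(1,0)+P(1,1) = 11/62 + 40/62 = 51/62

51/62


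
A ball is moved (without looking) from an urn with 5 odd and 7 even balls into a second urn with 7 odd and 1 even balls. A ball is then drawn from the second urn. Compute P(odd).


P(transfer odd) = 5/12; P(transfer even) = 7/12
If odd transferred: Urn II has 8 odd of 9, so P(odd|odd moved) = 8/9
If even transferred: Urn II has 7 odd of 9, so P(odd|even moved) = 7/9
By total probability: P(odd) = 5/12*8/9 + 7/12*7/9 = 89/108

89/108


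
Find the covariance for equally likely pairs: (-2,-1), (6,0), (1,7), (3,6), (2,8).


E[X]=2, E[Y]=4, E[XY]=43/5
Cov(X,Y) = E[XY] - E[X]E[Y] = 43/5 - 2*4 = 3/5

3/5


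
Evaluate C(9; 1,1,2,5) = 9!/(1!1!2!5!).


9! = 362880
Denominator: 1!=1 * 1!=1 * 2!=2 * 5!=120
Coefficient = 362880 / 240 = 1512

1512


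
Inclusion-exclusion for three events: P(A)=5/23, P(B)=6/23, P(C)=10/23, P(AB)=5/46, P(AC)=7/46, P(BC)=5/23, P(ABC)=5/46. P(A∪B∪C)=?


P(A∪B∪C) = P(A)+P(B)+P(C) - P(AB)-P(AC)-P(BC) + P(ABC)
= 5/23+6/23+10/23 - 5/46-7/46-5/23 + 5/46
= 25/46

25/46


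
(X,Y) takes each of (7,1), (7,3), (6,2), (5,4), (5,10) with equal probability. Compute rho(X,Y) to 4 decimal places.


Cov(X,Y) = -2.0000, Var(X) = 0.8000, Var(Y) = 10.0000
rho = Cov/(sqrt(VarX)*sqrt(VarY)) = -0.7071

-0.7071


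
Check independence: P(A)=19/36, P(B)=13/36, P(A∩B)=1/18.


P(A)*P(B) = 19/36*13/36 = 247/1296
P(A∩B) = 1/18 != 247/1296, so not independent

No, A and B are not independent


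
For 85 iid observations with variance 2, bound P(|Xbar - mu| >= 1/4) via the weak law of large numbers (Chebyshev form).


Var(Xbar) = Var(X)/n = 2/85
Chebyshev: P(|Xbar-mu| >= 1/4) <= Var(Xbar)/(1/4)^2 = (2/85)/(1/16) = 32/85

32/85


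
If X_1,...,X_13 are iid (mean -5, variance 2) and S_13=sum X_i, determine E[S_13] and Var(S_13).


E[S_n] = n*mu = 13*-5 = -65
Var(S_n) = n*sigma^2 = 13*2 = 26

E[S_13]=-65, Var(S_13)=26


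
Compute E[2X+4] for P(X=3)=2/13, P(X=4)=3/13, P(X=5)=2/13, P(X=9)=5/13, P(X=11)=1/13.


E[2X+4] = sum(g(x)*P(x))
= 10*2/13 + 12*3/13 + 14*2/13 + 22*5/13 + 26*1/13
= 220/13

220/13


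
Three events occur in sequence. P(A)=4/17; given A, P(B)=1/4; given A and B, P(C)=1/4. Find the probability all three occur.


P(A∩B∩C) = P(A) * P(B|A) * P(C|A∩B)
= 4/17 * 1/4 * 1/4
= 1/17 * 1/4 = 1/68

1/68


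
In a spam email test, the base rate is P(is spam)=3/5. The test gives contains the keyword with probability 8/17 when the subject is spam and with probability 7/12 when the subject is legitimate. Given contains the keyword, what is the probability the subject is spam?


P(A) = P(A|B)P(B) + P(A|B')P(B') = 8/17*3/5 + 7/12*2/5 = 263/510
P(B|A) = P(A|B)P(B)/P(A) = (24/85)/(263/510) = 144/263

144/263


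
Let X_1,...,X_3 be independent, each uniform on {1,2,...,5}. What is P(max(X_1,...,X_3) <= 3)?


P(max <= 3) = P(all X_i <= 3) = (P(X_1 <= 3))^3
= (3/5)^3 = 27/125

27/125


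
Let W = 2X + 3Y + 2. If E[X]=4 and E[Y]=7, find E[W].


E[2X + 3Y + 2] = 2*E[X] + 3*E[Y] + 2
= (2)*(4) + (3)*(7) + (2)
= 8 + 21 + 2 = 31

31


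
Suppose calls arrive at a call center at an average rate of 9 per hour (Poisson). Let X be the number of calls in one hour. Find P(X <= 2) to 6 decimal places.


P(X<=2) = e^(-9)*9^0/0! + e^(-9)*9^1/1! + e^(-9)*9^2/2!
≈ 0.0001234098 + 0.0011106882 + 0.0049980971
= 0.0062321951
≈ 0.006232

0.006232


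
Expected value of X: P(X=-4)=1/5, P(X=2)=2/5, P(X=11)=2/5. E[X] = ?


E[X] = sum(x * P(x))
= -4*1/5 + 2*2/5 + 11*2/5
= 22/5

22/5


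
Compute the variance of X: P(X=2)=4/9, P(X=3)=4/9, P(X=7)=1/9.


E[X] = 3, E[X^2] = 101/9
Var(X) = E[X^2] - (E[X])^2 = 101/9 - (3)^2 = 20/9

20/9


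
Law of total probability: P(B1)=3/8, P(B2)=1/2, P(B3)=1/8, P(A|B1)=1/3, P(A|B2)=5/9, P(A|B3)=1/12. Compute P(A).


P(A) = P(A|B1)P(B1) + P(A|B2)P(B2) + P(A|B3)P(B3)
= 1/3*3/8 + 5/9*1/2 + 1/12*1/8
= 1/8 + 5/18 + 1/96 = 119/288

119/288


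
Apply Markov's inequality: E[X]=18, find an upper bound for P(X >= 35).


Markov: P(X >= a) <= E[X]/a
P(X >= 35) <= 18/35

18/35


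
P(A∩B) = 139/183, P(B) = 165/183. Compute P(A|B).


P(A|B) = P(A∩B)/P(B) = (139/183)/(165/183) = 139/165

139/165


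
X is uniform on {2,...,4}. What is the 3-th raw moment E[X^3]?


E[X^3] = (1/3) * sum(x^3 for x=2..4)
= 99/3 = 33

33


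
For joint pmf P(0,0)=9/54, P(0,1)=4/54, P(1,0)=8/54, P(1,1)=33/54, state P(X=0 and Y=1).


Read from table: P(X=0, Y=1) = 4/54 = 2/27

2/27


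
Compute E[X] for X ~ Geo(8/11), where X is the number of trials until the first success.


For geometric (trials until first success), E[X] = 1/p = 1/(8/11) = 11/8

11/8


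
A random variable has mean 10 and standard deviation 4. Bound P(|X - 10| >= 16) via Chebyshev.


k = 16/4 = 4
Chebyshev: P(|X-mu| >= k*sigma) <= 1/k^2 = 1/4^2 = 1/16

1/16


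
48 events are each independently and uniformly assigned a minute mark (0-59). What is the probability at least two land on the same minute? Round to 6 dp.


P(all different) = prod((60-i)/60 for i=0..47) = 0.000000
P(at least one match) = 1 - 0.000000 = 1.000000

1.000000


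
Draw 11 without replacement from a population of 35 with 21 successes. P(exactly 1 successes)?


P(X=1) = C(21,1)*C(14,10) / C(35,11)
= 21*1001 / 417225900
= 21021/417225900 = 77/1528300

77/1528300


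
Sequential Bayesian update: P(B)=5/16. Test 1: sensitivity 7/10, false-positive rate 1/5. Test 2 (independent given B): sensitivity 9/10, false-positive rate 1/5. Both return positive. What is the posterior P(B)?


After test 1: P(+) = 7/10*5/16 + 1/5*11/16 = 57/160
P(B|+) = (7/32)/(57/160) = 35/57
After test 2 (use post1 as new prior): P(+) = 9/10*35/57 + 1/5*22/57 = 359/570
P(B|+,+) = (21/38)/(359/570) = 315/359

315/359


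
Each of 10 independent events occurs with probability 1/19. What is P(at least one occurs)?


P(at least one) = 1 - P(none)
P(none) = (1 - 1/19)^10 = (18/19)^10 = 3570467226624/6131066257801
P(at least one) = 1 - 3570467226624/6131066257801 = 2560599031177/6131066257801

2560599031177/6131066257801


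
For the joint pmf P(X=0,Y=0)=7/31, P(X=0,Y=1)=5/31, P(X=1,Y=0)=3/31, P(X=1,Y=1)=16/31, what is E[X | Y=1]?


P(Y=1) = 21/31
E[X|Y=1] = (0*5 + 1*16)/21 = 16/21

16/21


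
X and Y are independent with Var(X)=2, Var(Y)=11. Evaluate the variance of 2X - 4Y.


Independence => Cov(X,Y)=0
Var(2X - 4Y) = 2^2*Var(X) + (-4)^2*Var(Y)
= 4*2 + 16*11 = 184

184


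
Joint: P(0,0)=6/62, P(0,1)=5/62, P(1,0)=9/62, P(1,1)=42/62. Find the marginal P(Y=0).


P(Y=0) = P(0,0)+P(1,0) = 6/62 + 9/62 = 15/62

15/62


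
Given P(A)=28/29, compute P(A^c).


P(A') = 1 - P(A) = 1 - 28/29 = 1/29

1/29


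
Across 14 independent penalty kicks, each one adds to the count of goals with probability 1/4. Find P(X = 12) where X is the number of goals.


P(X=12) = C(14,12) * p^12 * (1-p)^2
= 91 * 1/16777216 * 9/16
= 819/268435456

819/268435456


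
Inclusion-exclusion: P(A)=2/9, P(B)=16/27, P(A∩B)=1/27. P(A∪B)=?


P(A∪B) = P(A) + P(B) - P(A∩B)
= 2/9 + 16/27 - 1/27 = 7/9

7/9


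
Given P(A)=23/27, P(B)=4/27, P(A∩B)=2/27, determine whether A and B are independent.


P(A)*P(B) = 23/27*4/27 = 92/729
P(A∩B) = 2/27 != 92/729, so not independent

No, A and B are not independent


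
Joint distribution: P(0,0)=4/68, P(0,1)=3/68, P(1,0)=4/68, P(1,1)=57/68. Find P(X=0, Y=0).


Read from table: P(X=0, Y=0) = 4/68 = 1/17

1/17


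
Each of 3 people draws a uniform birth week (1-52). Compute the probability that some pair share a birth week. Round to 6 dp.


P(all different) = prod((52-i)/52 for i=0..2) = 0.943047
P(at least one match) = 1 - 0.943047 = 0.056953

0.056953


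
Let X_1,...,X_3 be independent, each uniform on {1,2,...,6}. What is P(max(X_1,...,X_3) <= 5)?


P(max <= 5) = P(all X_i <= 5) = (P(X_1 <= 5))^3
= (5/6)^3 = 125/216

125/216


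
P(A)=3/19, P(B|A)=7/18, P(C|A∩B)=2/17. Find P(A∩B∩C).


P(A∩B∩C) = P(A) * P(B|A) * P(C|A∩B)
= 3/19 * 7/18 * 2/17
= 7/114 * 2/17 = 7/969

7/969


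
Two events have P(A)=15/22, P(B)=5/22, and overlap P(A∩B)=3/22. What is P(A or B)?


P(A∪B) = P(A) + P(B) - P(A∩B)
= 15/22 + 5/22 - 3/22 = 17/22

17/22


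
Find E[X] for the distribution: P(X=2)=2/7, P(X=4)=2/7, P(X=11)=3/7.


E[X] = sum(x * P(x))
= 2*2/7 + 4*2/7 + 11*3/7
= 45/7

45/7


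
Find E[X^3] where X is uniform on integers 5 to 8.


E[X^3] = (1/4) * sum(x^3 for x=5..8)
= 1196/4 = 299

299


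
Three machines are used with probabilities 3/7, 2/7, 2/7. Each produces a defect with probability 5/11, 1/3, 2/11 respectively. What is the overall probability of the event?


P(A) = P(A|B1)P(B1) + P(A|B2)P(B2) + P(A|B3)P(B3)
= 5/11*3/7 + 1/3*2/7 + 2/11*2/7
= 15/77 + 2/21 + 4/77 = 79/231

79/231


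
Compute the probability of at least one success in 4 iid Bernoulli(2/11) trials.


P(at least one) = 1 - P(none)
P(none) = (1 - 2/11)^4 = (9/11)^4 = 6561/14641
P(at least one) = 1 - 6561/14641 = 8080/14641

8080/14641


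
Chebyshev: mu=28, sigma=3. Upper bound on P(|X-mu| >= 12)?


k = 12/3 = 4
Chebyshev: P(|X-mu| >= k*sigma) <= 1/k^2 = 1/4^2 = 1/16

1/16


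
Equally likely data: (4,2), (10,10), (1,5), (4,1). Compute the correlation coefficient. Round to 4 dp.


Cov(X,Y) = 7.8750, Var(X) = 10.6875, Var(Y) = 12.2500
rho = Cov/(sqrt(VarX)*sqrt(VarY)) = 0.6882

0.6882


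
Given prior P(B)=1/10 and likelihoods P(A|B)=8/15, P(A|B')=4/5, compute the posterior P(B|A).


P(A) = P(A|B)P(B) + P(A|B')P(B') = 8/15*1/10 + 4/5*9/10 = 58/75
P(B|A) = P(A|B)P(B)/P(A) = (4/75)/(58/75) = 2/29

2/29


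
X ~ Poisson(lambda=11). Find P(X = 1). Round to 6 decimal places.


P(X=1) = e^(-11) * 11^1 / 1!
≈ 0.00001670170079 * 11 / 1
≈ 0.000184

0.000184


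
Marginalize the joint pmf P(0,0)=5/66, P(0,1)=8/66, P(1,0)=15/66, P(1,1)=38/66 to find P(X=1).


P(X=1) = P(1,0)+P(1,1) = 15/66 + 38/66 = 53/66

53/66


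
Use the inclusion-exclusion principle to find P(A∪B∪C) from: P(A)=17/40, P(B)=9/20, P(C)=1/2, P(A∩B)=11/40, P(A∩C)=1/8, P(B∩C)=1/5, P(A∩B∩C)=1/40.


P(A∪B∪C) = P(A)+P(B)+P(C) - P(AB)-P(AC)-P(BC) + P(ABC)
= 17/40+9/20+1/2 - 11/40-1/8-1/5 + 1/40
= 4/5

4/5


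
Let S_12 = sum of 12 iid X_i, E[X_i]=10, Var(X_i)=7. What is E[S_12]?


E[S_n] = n*E[X_1] = 12*10 = 120

120


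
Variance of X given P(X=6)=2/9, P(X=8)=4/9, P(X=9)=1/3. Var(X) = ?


E[X] = 71/9, E[X^2] = 571/9
Var(X) = E[X^2] - (E[X])^2 = 571/9 - (71/9)^2 = 98/81

98/81


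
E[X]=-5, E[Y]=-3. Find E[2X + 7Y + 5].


E[2X + 7Y + 5] = 2*E[X] + 7*E[Y] + 5
= (2)*(-5) + (7)*(-3) + (5)
= -10 - 21 + 5 = -26

-26


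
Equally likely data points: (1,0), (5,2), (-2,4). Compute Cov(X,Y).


E[X]=4/3, E[Y]=2, E[XY]=2/3
Cov(X,Y) = E[XY] - E[X]E[Y] = 2/3 - 4/3*2 = -2

-2


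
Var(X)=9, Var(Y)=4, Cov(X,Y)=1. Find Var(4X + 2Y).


Var(4X + 2Y) = 4^2*Var(X) + 2^2*Var(Y) + 2*4*2*Cov(X,Y)
= 16*9 + 4*4 + 16*1
= 144 + 16 + 16 = 176

176


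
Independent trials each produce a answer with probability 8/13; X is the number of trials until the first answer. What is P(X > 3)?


P(X > 3) = P(first 3 trials all fail) = (1-p)^3 = (5/13)^3 = 125/2197

125/2197


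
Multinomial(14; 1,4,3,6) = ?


14! = 87178291200
Denominator: 1!=1 * 4!=24 * 3!=6 * 6!=720
Coefficient = 87178291200 / 103680 = 840840

840840


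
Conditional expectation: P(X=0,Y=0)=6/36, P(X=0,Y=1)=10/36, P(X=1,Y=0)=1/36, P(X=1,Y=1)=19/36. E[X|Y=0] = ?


P(Y=0) = 7/36
E[X|Y=0] = (0*6 + 1*1)/7 = 1/7

1/7


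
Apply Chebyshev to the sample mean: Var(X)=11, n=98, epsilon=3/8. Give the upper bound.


Var(Xbar) = Var(X)/n = 11/98
Chebyshev: P(|Xbar-mu| >= 3/8) <= Var(Xbar)/(3/8)^2 = (11/98)/(9/64) = 352/441

352/441


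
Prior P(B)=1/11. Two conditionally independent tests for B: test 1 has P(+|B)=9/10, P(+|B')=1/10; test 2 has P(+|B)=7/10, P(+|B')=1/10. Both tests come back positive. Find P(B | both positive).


After test 1: P(+) = 9/10*1/11 + 1/10*10/11 = 19/110
P(B|+) = (9/110)/(19/110) = 9/19
After test 2 (use post1 as new prior): P(+) = 7/10*9/19 + 1/10*10/19 = 73/190
P(B|+,+) = (63/190)/(73/190) = 63/73

63/73


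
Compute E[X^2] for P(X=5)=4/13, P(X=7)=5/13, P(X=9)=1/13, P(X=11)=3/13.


E[X^2] = sum(g(x)*P(x))
= 25*4/13 + 49*5/13 + 81*1/13 + 121*3/13
= 789/13

789/13


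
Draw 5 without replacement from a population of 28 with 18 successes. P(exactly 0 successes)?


P(X=0) = C(18,0)*C(10,5) / C(28,5)
= 1*252 / 98280
= 252/98280 = 1/390

1/390


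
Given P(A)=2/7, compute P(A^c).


P(A') = 1 - P(A) = 1 - 2/7 = 5/7

5/7


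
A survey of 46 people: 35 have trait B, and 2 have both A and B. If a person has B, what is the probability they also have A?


P(A|B) = P(A∩B)/P(B) = (2/46)/(35/46) = 2/35

2/35


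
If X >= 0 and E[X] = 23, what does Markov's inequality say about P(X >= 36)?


Markov: P(X >= a) <= E[X]/a
P(X >= 36) <= 23/36

23/36


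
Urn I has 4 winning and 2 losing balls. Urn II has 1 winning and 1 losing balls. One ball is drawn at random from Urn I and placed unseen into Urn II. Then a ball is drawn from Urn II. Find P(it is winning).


P(transfer winning) = 4/6 = 2/3; P(transfer losing) = 1/3
If winning transferred: Urn II has 2 winning of 3, so P(winning|winning moved) = 2/3
If losing transferred: Urn II has 1 winning of 3, so P(winning|losing moved) = 1/3
By total probability: P(winning) = 2/3*2/3 + 1/3*1/3 = 5/9

5/9


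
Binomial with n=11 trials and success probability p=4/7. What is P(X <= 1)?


P(X<=1) = P(X=0) + P(X=1)
= 177147/1977326743 + 2598156/1977326743
= 2775303/1977326743

2775303/1977326743


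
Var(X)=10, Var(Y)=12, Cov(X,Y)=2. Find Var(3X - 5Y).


Var(3X - 5Y) = 3^2*Var(X) + (-5)^2*Var(Y) + 2*3*(-5)*Cov(X,Y)
= 9*10 + 25*12 - 30*2
= 90 + 300 - 60 = 330

330


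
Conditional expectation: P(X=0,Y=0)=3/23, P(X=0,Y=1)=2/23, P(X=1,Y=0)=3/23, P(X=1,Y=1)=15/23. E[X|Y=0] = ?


P(Y=0) = 6/23
E[X|Y=0] = (0*3 + 1*3)/6 = 3/6 = 1/2

1/2


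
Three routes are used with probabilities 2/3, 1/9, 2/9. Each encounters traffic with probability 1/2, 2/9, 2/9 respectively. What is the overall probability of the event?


P(A) = P(A|B1)P(B1) + P(A|B2)P(B2) + P(A|B3)P(B3)
= 1/2*2/3 + 2/9*1/9 + 2/9*2/9
= 1/3 + 2/81 + 4/81 = 11/27

11/27


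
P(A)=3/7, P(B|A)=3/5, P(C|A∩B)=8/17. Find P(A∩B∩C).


P(A∩B∩C) = P(A) * P(B|A) * P(C|A∩B)
= 3/7 * 3/5 * 8/17
= 9/35 * 8/17 = 72/595

72/595


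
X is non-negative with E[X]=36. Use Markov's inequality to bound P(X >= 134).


Markov: P(X >= a) <= E[X]/a
P(X >= 134) <= 36/134 = 18/67

18/67


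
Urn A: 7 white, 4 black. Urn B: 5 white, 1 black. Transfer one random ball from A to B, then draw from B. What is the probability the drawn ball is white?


P(transfer white) = 7/11; P(transfer black) = 4/11
If white transferred: Urn II has 6 white of 7, so P(white|white moved) = 6/7
If black transferred: Urn II has 5 white of 7, so P(white|black moved) = 5/7
By total probability: P(white) = 7/11*6/7 + 4/11*5/7 = 62/77

62/77


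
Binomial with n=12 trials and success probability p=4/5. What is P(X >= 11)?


P(X>=11) = P(X=11) + P(X=12)
= 50331648/244140625 + 16777216/244140625
= 67108864/244140625

67108864/244140625


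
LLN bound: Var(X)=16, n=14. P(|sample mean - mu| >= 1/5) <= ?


Var(Xbar) = Var(X)/n = 16/14
Chebyshev: P(|Xbar-mu| >= 1/5) <= Var(Xbar)/(1/5)^2 = (8/7)/(1/25) = 200/7
Bound exceeds 1, so trivial bound: 1

1


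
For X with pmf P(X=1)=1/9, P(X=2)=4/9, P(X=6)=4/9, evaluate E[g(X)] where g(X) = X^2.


E[X^2] = sum(g(x)*P(x))
= 1*1/9 + 4*4/9 + 36*4/9
= 161/9

161/9


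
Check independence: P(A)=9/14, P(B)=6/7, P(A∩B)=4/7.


P(A)*P(B) = 9/14*6/7 = 27/49
P(A∩B) = 4/7 != 27/49, so not independent

No, A and B are not independent


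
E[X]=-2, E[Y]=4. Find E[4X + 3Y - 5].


E[4X + 3Y - 5] = 4*E[X] + 3*E[Y] - 5
= (4)*(-2) + (3)*(4) + (-5)
= -8 + 12 - 5 = -1

-1


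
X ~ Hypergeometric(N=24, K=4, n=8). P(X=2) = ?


P(X=2) = C(4,2)*C(20,6) / C(24,8)
= 6*38760 / 735471
= 232560/735471 = 80/253

80/253


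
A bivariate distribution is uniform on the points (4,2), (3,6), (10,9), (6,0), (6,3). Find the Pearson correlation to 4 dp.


Cov(X,Y) = 3.6000, Var(X) = 5.7600, Var(Y) = 10.0000
rho = Cov/(sqrt(VarX)*sqrt(VarY)) = 0.4743

0.4743


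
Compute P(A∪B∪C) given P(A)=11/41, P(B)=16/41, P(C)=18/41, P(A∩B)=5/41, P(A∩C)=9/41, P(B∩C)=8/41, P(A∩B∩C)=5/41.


P(A∪B∪C) = P(A)+P(B)+P(C) - P(AB)-P(AC)-P(BC) + P(ABC)
= 11/41+16/41+18/41 - 5/41-9/41-8/41 + 5/41
= 28/41

28/41


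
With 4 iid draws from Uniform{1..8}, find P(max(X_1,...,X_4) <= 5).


P(max <= 5) = P(all X_i <= 5) = (P(X_1 <= 5))^4
= (5/8)^4 = 625/4096

625/4096


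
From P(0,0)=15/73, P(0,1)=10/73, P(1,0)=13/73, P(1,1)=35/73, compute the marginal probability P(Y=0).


P(Y=0) = P(0,0)+P(1,0) = 15/73 + 13/73 = 28/73

28/73


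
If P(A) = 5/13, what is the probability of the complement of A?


P(A') = 1 - P(A) = 1 - 5/13 = 8/13

8/13


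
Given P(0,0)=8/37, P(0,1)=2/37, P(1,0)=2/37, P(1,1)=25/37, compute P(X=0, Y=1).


Read from table: P(X=0, Y=1) = 2/37

2/37


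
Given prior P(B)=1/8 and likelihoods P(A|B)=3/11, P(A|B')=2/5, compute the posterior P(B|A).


P(A) = P(A|B)P(B) + P(A|B')P(B') = 3/11*1/8 + 2/5*7/8 = 169/440
P(B|A) = P(A|B)P(B)/P(A) = (3/88)/(169/440) = 15/169

15/169


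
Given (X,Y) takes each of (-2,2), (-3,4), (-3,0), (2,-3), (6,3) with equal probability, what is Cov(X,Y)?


E[X]=0, E[Y]=6/5, E[XY]=-4/5
Cov(X,Y) = E[XY] - E[X]E[Y] = -4/5 - 0*6/5 = -4/5

-4/5


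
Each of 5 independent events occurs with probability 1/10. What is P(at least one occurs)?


P(at least one) = 1 - P(none)
P(none) = (1 - 1/10)^5 = (9/10)^5 = 59049/100000
P(at least one) = 1 - 59049/100000 = 40951/100000

40951/100000


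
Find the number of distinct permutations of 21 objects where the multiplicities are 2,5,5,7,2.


21! = 51090942171709440000
Denominator: 2!=2 * 5!=120 * 5!=120 * 7!=5040 * 2!=2
Coefficient = 51090942171709440000 / 290304000 = 175991175360

175991175360


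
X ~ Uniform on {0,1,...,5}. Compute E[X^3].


E[X^3] = (1/6) * sum(x^3 for x=0..5)
= 225/6 = 75/2

75/2


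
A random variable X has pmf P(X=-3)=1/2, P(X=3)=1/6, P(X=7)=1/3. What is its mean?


E[X] = sum(x * P(x))
= -3*1/2 + 3*1/6 + 7*1/3
= 4/3

4/3


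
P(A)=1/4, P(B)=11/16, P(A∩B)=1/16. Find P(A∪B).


P(A∪B) = P(A) + P(B) - P(A∩B)
= 1/4 + 11/16 - 1/16 = 7/8

7/8


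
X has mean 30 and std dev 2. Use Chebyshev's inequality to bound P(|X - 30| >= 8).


k = 8/2 = 4
Chebyshev: P(|X-mu| >= k*sigma) <= 1/k^2 = 1/4^2 = 1/16

1/16


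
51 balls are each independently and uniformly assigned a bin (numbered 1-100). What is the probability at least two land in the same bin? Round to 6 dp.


P(all different) = prod((100-i)/100 for i=0..50) = 0.000000
P(at least one match) = 1 - 0.000000 = 1.000000

1.000000


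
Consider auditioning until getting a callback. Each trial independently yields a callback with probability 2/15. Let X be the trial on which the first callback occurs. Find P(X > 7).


P(X > 7) = P(first 7 trials all fail) = (1-p)^7 = (13/15)^7 = 62748517/170859375

62748517/170859375


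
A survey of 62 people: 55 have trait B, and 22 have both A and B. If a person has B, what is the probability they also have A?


P(A|B) = P(A∩B)/P(B) = (22/62)/(55/62) = 22/55 = 2/5

2/5


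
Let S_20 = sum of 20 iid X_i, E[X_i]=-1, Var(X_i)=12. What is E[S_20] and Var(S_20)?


E[S_n] = n*mu = 20*-1 = -20
Var(S_n) = n*sigma^2 = 20*12 = 240

E[S_20]=-20, Var(S_20)=240


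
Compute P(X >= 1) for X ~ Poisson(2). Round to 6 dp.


P(X>=1) = 1 - P(X<=0) = 1 - (e^(-2)*2^0/0!)
≈ 1 - 0.1353352832 = 0.8646647168
≈ 0.864665

0.864665


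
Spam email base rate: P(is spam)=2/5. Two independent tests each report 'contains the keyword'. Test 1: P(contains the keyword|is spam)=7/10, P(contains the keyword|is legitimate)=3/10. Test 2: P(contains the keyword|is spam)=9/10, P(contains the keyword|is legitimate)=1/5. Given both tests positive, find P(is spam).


After test 1: P(+) = 7/10*2/5 + 3/10*3/5 = 23/50
P(B|+) = (7/25)/(23/50) = 14/23
After test 2 (use post1 as new prior): P(+) = 9/10*14/23 + 1/5*9/23 = 72/115
P(B|+,+) = (63/115)/(72/115) = 7/8

7/8


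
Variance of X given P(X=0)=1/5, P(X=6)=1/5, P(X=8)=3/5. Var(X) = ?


E[X] = 6, E[X^2] = 228/5
Var(X) = E[X^2] - (E[X])^2 = 228/5 - (6)^2 = 48/5

48/5


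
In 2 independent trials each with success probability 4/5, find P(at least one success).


P(at least one) = 1 - P(none)
P(none) = (1 - 4/5)^2 = (1/5)^2 = 1/25
P(at least one) = 1 - 1/25 = 24/25

24/25


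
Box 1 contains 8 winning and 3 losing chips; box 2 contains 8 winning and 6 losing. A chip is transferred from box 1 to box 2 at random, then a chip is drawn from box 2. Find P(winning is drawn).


P(transfer winning) = 8/11; P(transfer losing) = 3/11
If winning transferred: Urn II has 9 winning of 15, so P(winning|winning moved) = 3/5
If losing transferred: Urn II has 8 winning of 15, so P(winning|losing moved) = 8/15
By total probability: P(winning) = 8/11*3/5 + 3/11*8/15 = 32/55

32/55


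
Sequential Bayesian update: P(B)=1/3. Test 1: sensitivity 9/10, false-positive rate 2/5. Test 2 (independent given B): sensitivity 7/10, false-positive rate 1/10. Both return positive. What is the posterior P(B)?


After test 1: P(+) = 9/10*1/3 + 2/5*2/3 = 17/30
P(B|+) = (3/10)/(17/30) = 9/17
After test 2 (use post1 as new prior): P(+) = 7/10*9/17 + 1/10*8/17 = 71/170
P(B|+,+) = (63/170)/(71/170) = 63/71

63/71


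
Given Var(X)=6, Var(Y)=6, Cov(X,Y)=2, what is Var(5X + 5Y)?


Var(5X + 5Y) = 5^2*Var(X) + 5^2*Var(Y) + 2*5*5*Cov(X,Y)
= 25*6 + 25*6 + 50*2
= 150 + 150 + 100 = 400

400


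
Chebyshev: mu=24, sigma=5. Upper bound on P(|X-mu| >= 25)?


k = 25/5 = 5
Chebyshev: P(|X-mu| >= k*sigma) <= 1/k^2 = 1/5^2 = 1/25

1/25


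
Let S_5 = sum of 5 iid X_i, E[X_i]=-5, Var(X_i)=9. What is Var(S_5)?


By independence, Var(S_n) = n*Var(X_1) = 5*9 = 45

45


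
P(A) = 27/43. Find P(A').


P(A') = 1 - P(A) = 1 - 27/43 = 16/43

16/43


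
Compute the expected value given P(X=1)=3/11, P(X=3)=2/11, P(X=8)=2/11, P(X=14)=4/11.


E[X] = sum(x * P(x))
= 1*3/11 + 3*2/11 + 8*2/11 + 14*4/11
= 81/11

81/11


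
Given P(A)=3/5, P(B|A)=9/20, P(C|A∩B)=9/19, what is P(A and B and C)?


P(A∩B∩C) = P(A) * P(B|A) * P(C|A∩B)
= 3/5 * 9/20 * 9/19
= 27/100 * 9/19 = 243/1900

243/1900


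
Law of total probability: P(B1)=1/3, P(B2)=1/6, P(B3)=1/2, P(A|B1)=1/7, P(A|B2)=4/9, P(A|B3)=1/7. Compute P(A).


P(A) = P(A|B1)P(B1) + P(A|B2)P(B2) + P(A|B3)P(B3)
= 1/7*1/3 + 4/9*1/6 + 1/7*1/2
= 1/21 + 2/27 + 1/14 = 73/378

73/378


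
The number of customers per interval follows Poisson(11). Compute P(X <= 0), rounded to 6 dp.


P(X<=0) = e^(-11)*11^0/0!
≈ 0.0000167017
≈ 0.000017

0.000017


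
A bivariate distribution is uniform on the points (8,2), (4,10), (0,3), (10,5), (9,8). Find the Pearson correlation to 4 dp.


Cov(X,Y) = 0.8800, Var(X) = 13.7600, Var(Y) = 9.0400
rho = Cov/(sqrt(VarX)*sqrt(VarY)) = 0.0789

0.0789


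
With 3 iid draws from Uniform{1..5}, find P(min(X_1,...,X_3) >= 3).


P(min >= 3) = P(all X_i >= 3) = (P(X_1 >= 3))^3
= (3/5)^3 = 27/125

27/125


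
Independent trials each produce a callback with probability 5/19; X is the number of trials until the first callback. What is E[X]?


For geometric (trials until first success), E[X] = 1/p = 1/(5/19) = 19/5

19/5


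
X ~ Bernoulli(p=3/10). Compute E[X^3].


For Bernoulli: X in {0,1}
E[X^3] = 0^3*(1-3/10) + 1^3*3/10 = 3/10

3/10


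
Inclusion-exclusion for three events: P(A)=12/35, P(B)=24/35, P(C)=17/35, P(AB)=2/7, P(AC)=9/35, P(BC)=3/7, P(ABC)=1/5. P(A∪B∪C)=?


P(A∪B∪C) = P(A)+P(B)+P(C) - P(AB)-P(AC)-P(BC) + P(ABC)
= 12/35+24/35+17/35 - 2/7-9/35-3/7 + 1/5
= 26/35

26/35


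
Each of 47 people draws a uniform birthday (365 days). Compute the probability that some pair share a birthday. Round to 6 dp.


P(all different) = prod((365-i)/365 for i=0..46) = 0.045226
P(at least one match) = 1 - 0.045226 = 0.954774

0.954774


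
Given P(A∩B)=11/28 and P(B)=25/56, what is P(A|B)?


P(A|B) = P(A∩B)/P(B) = (44/112)/(50/112) = 44/50 = 22/25

22/25


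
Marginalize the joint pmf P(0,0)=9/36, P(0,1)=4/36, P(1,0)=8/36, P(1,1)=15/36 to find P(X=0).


P(X=0) = P(0,0)+P(0,1) = 9/36 + 4/36 = 13/36

13/36


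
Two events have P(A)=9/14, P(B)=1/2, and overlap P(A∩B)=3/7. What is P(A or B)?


P(A∪B) = P(A) + P(B) - P(A∩B)
= 9/14 + 1/2 - 3/7 = 5/7

5/7


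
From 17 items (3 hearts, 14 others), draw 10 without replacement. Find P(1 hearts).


P(X=1) = C(3,1)*C(14,9) / C(17,10)
= 3*2002 / 19448
= 6006/19448 = 21/68

21/68


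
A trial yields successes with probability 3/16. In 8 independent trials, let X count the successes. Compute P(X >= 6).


P(X>=6) = P(X=6) + P(X=7) + P(X=8)
= 862407/1073741824 + 28431/536870912 + 6561/4294967296
= 3683637/4294967296

3683637/4294967296


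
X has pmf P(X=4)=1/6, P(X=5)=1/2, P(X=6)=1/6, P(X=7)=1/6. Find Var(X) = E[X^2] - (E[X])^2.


E[X] = 16/3, E[X^2] = 88/3
Var(X) = E[X^2] - (E[X])^2 = 88/3 - (16/3)^2 = 8/9

8/9


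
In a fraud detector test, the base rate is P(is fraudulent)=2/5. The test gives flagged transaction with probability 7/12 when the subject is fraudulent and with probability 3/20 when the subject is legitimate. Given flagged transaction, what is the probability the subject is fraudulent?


P(A) = P(A|B)P(B) + P(A|B')P(B') = 7/12*2/5 + 3/20*3/5 = 97/300
P(B|A) = P(A|B)P(B)/P(A) = (7/30)/(97/300) = 70/97

70/97


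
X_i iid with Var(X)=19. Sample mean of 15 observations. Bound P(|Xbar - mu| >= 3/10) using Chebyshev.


Var(Xbar) = Var(X)/n = 19/15
Chebyshev: P(|Xbar-mu| >= 3/10) <= Var(Xbar)/(3/10)^2 = (19/15)/(9/100) = 380/27
Bound exceeds 1, so trivial bound: 1

1


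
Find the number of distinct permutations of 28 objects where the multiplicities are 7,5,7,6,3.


28! = 304888344611713860501504000000
Denominator: 7!=5040 * 5!=120 * 7!=5040 * 6!=720 * 3!=6
Coefficient = 304888344611713860501504000000 / 13168189440000 = 23153399030361600

23153399030361600


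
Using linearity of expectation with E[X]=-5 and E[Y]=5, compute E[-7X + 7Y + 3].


E[-7X + 7Y + 3] = -7*E[X] + 7*E[Y] + 3
= (-7)*(-5) + (7)*(5) + (3)
= 35 + 35 + 3 = 73

73


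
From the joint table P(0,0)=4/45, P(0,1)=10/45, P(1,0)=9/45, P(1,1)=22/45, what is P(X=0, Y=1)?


Read from table: P(X=0, Y=1) = 10/45 = 2/9

2/9


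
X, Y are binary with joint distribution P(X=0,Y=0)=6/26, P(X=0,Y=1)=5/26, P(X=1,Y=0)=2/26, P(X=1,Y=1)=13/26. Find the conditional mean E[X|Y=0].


P(Y=0) = 8/26
E[X|Y=0] = (0*6 + 1*2)/8 = 2/8 = 1/4

1/4


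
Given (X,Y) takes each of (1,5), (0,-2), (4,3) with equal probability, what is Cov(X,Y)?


E[X]=5/3, E[Y]=2, E[XY]=17/3
Cov(X,Y) = E[XY] - E[X]E[Y] = 17/3 - 5/3*2 = 7/3

7/3


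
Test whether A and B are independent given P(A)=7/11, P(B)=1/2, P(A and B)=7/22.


P(A)*P(B) = 7/11*1/2 = 7/22
P(A∩B) = 7/22, which equals P(A)P(B), so independent

Yes, A and B are independent


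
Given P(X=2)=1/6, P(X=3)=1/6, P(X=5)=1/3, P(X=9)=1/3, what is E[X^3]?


E[X^3] = sum(g(x)*P(x))
= 8*1/6 + 27*1/6 + 125*1/3 + 729*1/3
= 581/2

581/2


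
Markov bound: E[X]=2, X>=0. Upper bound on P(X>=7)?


Markov: P(X >= a) <= E[X]/a
P(X >= 7) <= 2/7

2/7


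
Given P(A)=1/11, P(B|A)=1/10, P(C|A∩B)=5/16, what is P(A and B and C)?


P(A∩B∩C) = P(A) * P(B|A) * P(C|A∩B)
= 1/11 * 1/10 * 5/16
= 1/110 * 5/16 = 1/352

1/352


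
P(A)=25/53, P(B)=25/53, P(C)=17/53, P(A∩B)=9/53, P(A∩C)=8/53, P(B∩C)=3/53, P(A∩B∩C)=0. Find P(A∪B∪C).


P(A∪B∪C) = P(A)+P(B)+P(C) - P(AB)-P(AC)-P(BC) + P(ABC)
= 25/53+25/53+17/53 - 9/53-8/53-3/53 + 0
= 47/53

47/53


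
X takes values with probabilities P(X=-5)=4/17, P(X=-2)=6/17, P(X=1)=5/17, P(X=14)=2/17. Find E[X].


E[X] = sum(x * P(x))
= -5*4/17 - 2*6/17 + 1*5/17 + 14*2/17
= 1/17

1/17


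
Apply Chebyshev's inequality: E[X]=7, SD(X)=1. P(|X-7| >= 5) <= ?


k = 5/1 = 5
Chebyshev: P(|X-mu| >= k*sigma) <= 1/k^2 = 1/5^2 = 1/25

1/25


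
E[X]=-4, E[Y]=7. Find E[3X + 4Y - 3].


E[3X + 4Y - 3] = 3*E[X] + 4*E[Y] - 3
= (3)*(-4) + (4)*(7) + (-3)
= -12 + 28 - 3 = 13

13


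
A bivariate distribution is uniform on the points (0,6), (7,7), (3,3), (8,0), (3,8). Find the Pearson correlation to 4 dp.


Cov(X,Y) = -3.7600, Var(X) = 8.5600, Var(Y) = 8.5600
rho = Cov/(sqrt(VarX)*sqrt(VarY)) = -0.4393

-0.4393


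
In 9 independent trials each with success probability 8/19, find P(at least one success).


P(at least one) = 1 - P(none)
P(none) = (1 - 8/19)^9 = (11/19)^9 = 2357947691/322687697779
P(at least one) = 1 - 2357947691/322687697779 = 320329750088/322687697779

320329750088/322687697779


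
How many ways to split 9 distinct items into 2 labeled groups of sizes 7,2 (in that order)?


9! = 362880
Denominator: 7!=5040 * 2!=2
Coefficient = 362880 / 10080 = 36

36


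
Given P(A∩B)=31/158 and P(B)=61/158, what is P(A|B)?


P(A|B) = P(A∩B)/P(B) = (31/158)/(61/158) = 31/61

31/61


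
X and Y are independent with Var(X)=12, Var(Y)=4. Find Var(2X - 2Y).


Independence => Cov(X,Y)=0
Var(2X - 2Y) = 2^2*Var(X) + (-2)^2*Var(Y)
= 4*12 + 4*4 = 64

64


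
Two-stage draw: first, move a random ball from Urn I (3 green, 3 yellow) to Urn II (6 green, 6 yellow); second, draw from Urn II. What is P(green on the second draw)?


P(transfer green) = 3/6 = 1/2; P(transfer yellow) = 1/2
If green transferred: Urn II has 7 green of 13, so P(green|green moved) = 7/13
If yellow transferred: Urn II has 6 green of 13, so P(green|yellow moved) = 6/13
By total probability: P(green) = 1/2*7/13 + 1/2*6/13 = 1/2

1/2


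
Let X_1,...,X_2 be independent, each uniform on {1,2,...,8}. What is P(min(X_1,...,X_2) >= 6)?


P(min >= 6) = P(all X_i >= 6) = (P(X_1 >= 6))^2
= (3/8)^2 = 9/64

9/64


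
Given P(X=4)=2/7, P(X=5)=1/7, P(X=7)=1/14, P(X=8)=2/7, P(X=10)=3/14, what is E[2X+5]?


E[2X+5] = sum(g(x)*P(x))
= 13*2/7 + 15*1/7 + 19*1/14 + 21*2/7 + 25*3/14
= 130/7

130/7


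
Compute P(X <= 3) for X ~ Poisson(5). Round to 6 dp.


P(X<=3) = e^(-5)*5^0/0! + e^(-5)*5^1/1! + e^(-5)*5^2/2! + e^(-5)*5^3/3!
≈ 0.0067379470 + 0.0336897350 + 0.0842243375 + 0.1403738958
= 0.2650259153
≈ 0.265026

0.265026


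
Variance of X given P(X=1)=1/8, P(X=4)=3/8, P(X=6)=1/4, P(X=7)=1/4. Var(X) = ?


E[X] = 39/8, E[X^2] = 219/8
Var(X) = E[X^2] - (E[X])^2 = 219/8 - (39/8)^2 = 231/64

231/64


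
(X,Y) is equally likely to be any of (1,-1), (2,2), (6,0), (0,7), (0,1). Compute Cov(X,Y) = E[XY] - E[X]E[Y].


E[X]=9/5, E[Y]=9/5, E[XY]=3/5
Cov(X,Y) = E[XY] - E[X]E[Y] = 3/5 - 9/5*9/5 = -66/25

-66/25


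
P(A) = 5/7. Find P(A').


P(A') = 1 - P(A) = 1 - 5/7 = 2/7

2/7


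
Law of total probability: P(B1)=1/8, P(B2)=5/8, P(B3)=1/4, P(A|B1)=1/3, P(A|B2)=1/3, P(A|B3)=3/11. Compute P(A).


P(A) = P(A|B1)P(B1) + P(A|B2)P(B2) + P(A|B3)P(B3)
= 1/3*1/8 + 1/3*5/8 + 3/11*1/4
= 1/24 + 5/24 + 3/44 = 7/22

7/22


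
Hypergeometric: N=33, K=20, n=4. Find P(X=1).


P(X=1) = C(20,1)*C(13,3) / C(33,4)
= 20*286 / 40920
= 5720/40920 = 13/93

13/93


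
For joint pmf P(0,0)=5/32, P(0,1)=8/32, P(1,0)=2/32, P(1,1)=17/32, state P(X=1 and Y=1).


Read from table: P(X=1, Y=1) = 17/32

17/32


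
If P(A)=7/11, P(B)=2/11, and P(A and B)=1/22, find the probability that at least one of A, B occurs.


P(A∪B) = P(A) + P(B) - P(A∩B)
= 7/11 + 2/11 - 1/22 = 17/22

17/22


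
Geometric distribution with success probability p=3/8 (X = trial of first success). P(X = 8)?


P(X=8) = (1-p)^7 * p = (5/8)^7 * 3/8
= 78125/2097152 * 3/8 = 234375/16777216

234375/16777216


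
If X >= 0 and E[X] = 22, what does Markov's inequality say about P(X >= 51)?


Markov: P(X >= a) <= E[X]/a
P(X >= 51) <= 22/51

22/51


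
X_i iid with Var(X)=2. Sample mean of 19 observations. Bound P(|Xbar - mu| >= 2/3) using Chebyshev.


Var(Xbar) = Var(X)/n = 2/19
Chebyshev: P(|Xbar-mu| >= 2/3) <= Var(Xbar)/(2/3)^2 = (2/19)/(4/9) = 9/38

9/38


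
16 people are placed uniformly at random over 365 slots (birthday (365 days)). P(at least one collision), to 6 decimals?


P(all different) = prod((365-i)/365 for i=0..15) = 0.716396
P(at least one match) = 1 - 0.716396 = 0.283604

0.283604


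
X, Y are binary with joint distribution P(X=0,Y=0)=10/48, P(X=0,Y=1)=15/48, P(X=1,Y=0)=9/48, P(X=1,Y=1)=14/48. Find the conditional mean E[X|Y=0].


P(Y=0) = 19/48
E[X|Y=0] = (0*10 + 1*9)/19 = 9/19

9/19


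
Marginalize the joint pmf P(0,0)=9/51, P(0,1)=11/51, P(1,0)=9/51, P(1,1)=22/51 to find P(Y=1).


P(Y=1) = P(0,1)+P(1,1) = 11/51 + 22/51 = 33/51 = 11/17

11/17
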